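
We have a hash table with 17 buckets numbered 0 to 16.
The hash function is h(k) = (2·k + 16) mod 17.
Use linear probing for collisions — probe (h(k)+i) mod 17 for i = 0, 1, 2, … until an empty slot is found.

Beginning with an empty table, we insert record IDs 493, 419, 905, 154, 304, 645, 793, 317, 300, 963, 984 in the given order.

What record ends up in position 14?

493 hashes to 16; slot 16 is free → place at 16.
419 hashes to 4; slot 4 is free → place at 4.
905 hashes to 7; slot 7 is free → place at 7.
154 hashes to 1; slot 1 is free → place at 1.
304 hashes to 12; slot 12 is free → place at 12.
645 hashes to 14; slot 14 is free → place at 14.
793 hashes to 4; 4 taken → place at 5.
317 hashes to 4; 4,5 taken → place at 6.
300 hashes to 4; 4,5,6,7 taken → place at 8.
963 hashes to 4; 4,5,6,7,8 taken → place at 9.
984 hashes to 12; 12 taken → place at 13.
Table: [-, 154, -, -, 419, 793, 317, 905, 300, 963, -, -, 304, 984, 645, -, 493]

645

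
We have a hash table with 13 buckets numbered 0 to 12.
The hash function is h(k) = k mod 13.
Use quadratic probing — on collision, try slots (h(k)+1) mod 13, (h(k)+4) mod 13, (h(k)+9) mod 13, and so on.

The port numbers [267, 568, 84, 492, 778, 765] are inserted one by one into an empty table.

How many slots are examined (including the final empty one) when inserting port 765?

267: h=7 → slot 7
568: h=9 → slot 9
84: h=6 → slot 6
492: h=11 → slot 11
778: h=11, probe 11,12 → slot 12
765: h=11, probe 11,12,2 → slot 2
Table: [∅, ∅, 765, ∅, ∅, ∅, 84, 267, ∅, 568, ∅, 492, 778]

3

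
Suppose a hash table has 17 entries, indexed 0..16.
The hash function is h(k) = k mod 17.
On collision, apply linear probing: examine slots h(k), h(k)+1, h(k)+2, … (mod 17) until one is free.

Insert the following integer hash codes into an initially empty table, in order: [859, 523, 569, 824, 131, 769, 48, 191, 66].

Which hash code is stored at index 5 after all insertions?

191

859: h=9 => slot 9
523: h=13 => slot 13
569: h=8 => slot 8
824: h=8, probe 8,9,10 => slot 10
131: h=12 => slot 12
769: h=4 => slot 4
48: h=14 => slot 14
191: h=4, probe 4,5 => slot 5
66: h=15 => slot 15
Table: [_, _, _, _, 769, 191, _, _, 569, 859, 824, _, 131, 523, 48, 66, _]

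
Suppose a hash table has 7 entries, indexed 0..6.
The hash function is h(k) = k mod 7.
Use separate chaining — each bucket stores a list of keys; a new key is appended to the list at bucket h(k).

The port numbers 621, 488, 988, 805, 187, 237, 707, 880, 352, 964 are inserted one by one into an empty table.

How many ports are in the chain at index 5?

621 -> bucket 5
488 -> bucket 5 (collision)
988 -> bucket 1
805 -> bucket 0
187 -> bucket 5 (collision)
237 -> bucket 6
707 -> bucket 0 (collision)
880 -> bucket 5 (collision)
352 -> bucket 2
964 -> bucket 5 (collision)
Final buckets:
0: 805 -> 707
1: 988
2: 352
3: ∅
4: ∅
5: 621 -> 488 -> 187 -> 880 -> 964
6: 237

5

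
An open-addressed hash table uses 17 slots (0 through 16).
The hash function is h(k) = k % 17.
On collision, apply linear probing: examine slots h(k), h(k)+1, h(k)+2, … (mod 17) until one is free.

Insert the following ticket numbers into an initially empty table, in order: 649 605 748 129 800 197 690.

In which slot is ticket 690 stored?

13

649: h=3 => slot 3
605: h=10 => slot 10
748: h=0 => slot 0
129: h=10, probe 10,11 => slot 11
800: h=1 => slot 1
197: h=10, probe 10,11,12 => slot 12
690: h=10, probe 10,11,12,13 => slot 13
Table: [748, 800, ., 649, ., ., ., ., ., ., 605, 129, 197, 690, ., ., .]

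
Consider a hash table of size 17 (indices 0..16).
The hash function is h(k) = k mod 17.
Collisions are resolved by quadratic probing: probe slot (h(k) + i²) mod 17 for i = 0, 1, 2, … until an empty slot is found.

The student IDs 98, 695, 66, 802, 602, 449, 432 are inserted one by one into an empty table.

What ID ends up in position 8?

98: h=13 -> slot 13
695: h=15 -> slot 15
66: h=15, probe 15,16 -> slot 16
802: h=3 -> slot 3
602: h=7 -> slot 7
449: h=7, probe 7,8 -> slot 8
432: h=7, probe 7,8,11 -> slot 11
Table: [—, —, —, 802, —, —, —, 602, 449, —, —, 432, —, 98, —, 695, 66]

449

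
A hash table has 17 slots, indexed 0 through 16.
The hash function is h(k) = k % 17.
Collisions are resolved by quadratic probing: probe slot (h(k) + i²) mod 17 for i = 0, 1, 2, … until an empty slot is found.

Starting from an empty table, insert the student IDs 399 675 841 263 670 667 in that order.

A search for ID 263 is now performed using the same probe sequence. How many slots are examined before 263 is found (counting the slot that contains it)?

399: h=8 -> slot 8
675: h=12 -> slot 12
841: h=8, probe 8,9 -> slot 9
263: h=8, probe 8,9,12,0 -> slot 0
670: h=7 -> slot 7
667: h=4 -> slot 4
Table: [263, —, —, —, 667, —, —, 670, 399, 841, —, —, 675, —, —, —, —]
Lookup 263: h=8, probe 8,9,12,0 → found at 0.

4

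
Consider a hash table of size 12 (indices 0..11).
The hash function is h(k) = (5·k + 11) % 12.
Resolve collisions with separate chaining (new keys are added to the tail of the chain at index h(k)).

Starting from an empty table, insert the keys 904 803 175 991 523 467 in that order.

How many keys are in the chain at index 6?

2

904 → bucket 7
803 → bucket 6
175 → bucket 10
991 → bucket 10 (collision)
523 → bucket 10 (collision)
467 → bucket 6 (collision)
Final buckets:
0: ∅
1: ∅
2: ∅
3: ∅
4: ∅
5: ∅
6: 803 -> 467
7: 904
8: ∅
9: ∅
10: 175 -> 991 -> 523
11: ∅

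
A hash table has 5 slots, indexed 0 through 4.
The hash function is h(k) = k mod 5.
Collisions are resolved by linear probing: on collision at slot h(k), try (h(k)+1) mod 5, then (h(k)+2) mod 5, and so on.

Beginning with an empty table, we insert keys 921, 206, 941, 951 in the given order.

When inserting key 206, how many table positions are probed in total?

Insert 921: h=1, slot 1 empty → index 1.
Insert 206: h=1, slot 1 occupied → index 2.
Insert 941: h=1, slots 1,2 occupied → index 3.
Insert 951: h=1, slots 1,2,3 occupied → index 4.
Table: [., 921, 206, 941, 951]

2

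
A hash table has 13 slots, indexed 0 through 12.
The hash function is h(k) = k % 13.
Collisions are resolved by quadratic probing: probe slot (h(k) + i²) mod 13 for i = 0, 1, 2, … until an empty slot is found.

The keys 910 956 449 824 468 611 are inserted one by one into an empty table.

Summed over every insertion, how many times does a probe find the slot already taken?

4

910: h=0 -> slot 0
956: h=7 -> slot 7
449: h=7, probe 7,8 -> slot 8
824: h=5 -> slot 5
468: h=0, probe 0,1 -> slot 1
611: h=0, probe 0,1,4 -> slot 4
Table: [910, 468, —, —, 611, 824, —, 956, 449, —, —, —, —]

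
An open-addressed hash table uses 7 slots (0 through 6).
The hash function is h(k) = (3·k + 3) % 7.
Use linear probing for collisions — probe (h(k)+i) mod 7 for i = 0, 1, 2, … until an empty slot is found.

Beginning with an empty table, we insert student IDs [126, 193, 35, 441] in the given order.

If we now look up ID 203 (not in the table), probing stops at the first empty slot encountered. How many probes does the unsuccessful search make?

4

Insert 126: h=3, slot 3 empty → index 3.
Insert 193: h=1, slot 1 empty → index 1.
Insert 35: h=3, slot 3 occupied → index 4.
Insert 441: h=3, slots 3,4 occupied → index 5.
Table: [., 193, ., 126, 35, 441, .]
Lookup 203: h=3, probe 3,4,5,6 → slot 6 empty, not found.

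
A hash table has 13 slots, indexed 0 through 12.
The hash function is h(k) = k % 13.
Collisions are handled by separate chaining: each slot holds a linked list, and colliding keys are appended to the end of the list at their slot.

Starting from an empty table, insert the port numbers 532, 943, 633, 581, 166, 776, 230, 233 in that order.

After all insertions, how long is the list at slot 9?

532 -> bucket 12
943 -> bucket 7
633 -> bucket 9
581 -> bucket 9 (collision)
166 -> bucket 10
776 -> bucket 9 (collision)
230 -> bucket 9 (collision)
233 -> bucket 12 (collision)
Final buckets:
0: -
1: -
2: -
3: -
4: -
5: -
6: -
7: 943
8: -
9: 633 -> 581 -> 776 -> 230
10: 166
11: -
12: 532 -> 233

4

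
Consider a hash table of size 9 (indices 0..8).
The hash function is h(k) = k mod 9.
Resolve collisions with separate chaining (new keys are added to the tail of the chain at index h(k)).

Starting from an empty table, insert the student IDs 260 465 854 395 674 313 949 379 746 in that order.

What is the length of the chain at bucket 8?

5

260 -> bucket 8
465 -> bucket 6
854 -> bucket 8 (collision)
395 -> bucket 8 (collision)
674 -> bucket 8 (collision)
313 -> bucket 7
949 -> bucket 4
379 -> bucket 1
746 -> bucket 8 (collision)
Final buckets:
0: _
1: 379
2: _
3: _
4: 949
5: _
6: 465
7: 313
8: 260 -> 854 -> 395 -> 674 -> 746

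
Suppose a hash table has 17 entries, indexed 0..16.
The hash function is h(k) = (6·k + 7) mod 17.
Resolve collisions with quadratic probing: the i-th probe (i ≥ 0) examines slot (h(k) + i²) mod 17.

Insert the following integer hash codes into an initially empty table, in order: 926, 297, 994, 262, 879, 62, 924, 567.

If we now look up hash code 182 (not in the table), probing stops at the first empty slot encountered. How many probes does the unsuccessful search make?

926 hashes to 4; slot 4 is free => place at 4.
297 hashes to 4; 4 taken => place at 5.
994 hashes to 4; 4,5 taken => place at 8.
262 hashes to 15; slot 15 is free => place at 15.
879 hashes to 11; slot 11 is free => place at 11.
62 hashes to 5; 5 taken => place at 6.
924 hashes to 9; slot 9 is free => place at 9.
567 hashes to 9; 9 taken => place at 10.
Table: [—, —, —, —, 926, 297, 62, —, 994, 924, 567, 879, —, —, —, 262, —]
Lookup 182: h=11, probe 11,12 → slot 12 empty, not found.

2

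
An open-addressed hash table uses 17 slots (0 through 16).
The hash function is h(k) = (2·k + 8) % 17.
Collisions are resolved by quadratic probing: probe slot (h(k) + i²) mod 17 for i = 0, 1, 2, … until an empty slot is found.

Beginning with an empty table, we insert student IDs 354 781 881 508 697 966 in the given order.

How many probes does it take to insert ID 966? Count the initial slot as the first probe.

4

354: h=2 -> slot 2
781: h=6 -> slot 6
881: h=2, probe 2,3 -> slot 3
508: h=4 -> slot 4
697: h=8 -> slot 8
966: h=2, probe 2,3,6,11 -> slot 11
Table: [∅, ∅, 354, 881, 508, ∅, 781, ∅, 697, ∅, ∅, 966, ∅, ∅, ∅, ∅, ∅]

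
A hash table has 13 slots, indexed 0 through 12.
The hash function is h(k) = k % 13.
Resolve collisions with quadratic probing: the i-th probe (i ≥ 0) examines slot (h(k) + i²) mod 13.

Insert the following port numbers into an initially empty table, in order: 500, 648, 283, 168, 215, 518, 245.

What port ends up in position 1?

245

500: h=6 => slot 6
648: h=11 => slot 11
283: h=10 => slot 10
168: h=12 => slot 12
215: h=7 => slot 7
518: h=11, probe 11,12,2 => slot 2
245: h=11, probe 11,12,2,7,1 => slot 1
Table: [., 245, 518, ., ., ., 500, 215, ., ., 283, 648, 168]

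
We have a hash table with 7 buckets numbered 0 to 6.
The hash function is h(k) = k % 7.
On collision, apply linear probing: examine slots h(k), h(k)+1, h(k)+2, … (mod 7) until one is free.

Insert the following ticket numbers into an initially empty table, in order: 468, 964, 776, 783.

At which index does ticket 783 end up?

1

468: h=6 -> slot 6
964: h=5 -> slot 5
776: h=6, probe 6,0 -> slot 0
783: h=6, probe 6,0,1 -> slot 1
Table: [776, 783, ., ., ., 964, 468]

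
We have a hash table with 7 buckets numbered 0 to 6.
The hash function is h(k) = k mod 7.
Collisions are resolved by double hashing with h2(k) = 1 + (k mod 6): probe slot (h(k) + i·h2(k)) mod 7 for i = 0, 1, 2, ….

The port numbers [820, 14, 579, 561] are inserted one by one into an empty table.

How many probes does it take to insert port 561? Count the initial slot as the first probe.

820: h=1 => slot 1
14: h=0 => slot 0
579: h=5 => slot 5
561: h=1, h2=4, probe 1,5,2 => slot 2
Table: [14, 820, 561, ., ., 579, .]

3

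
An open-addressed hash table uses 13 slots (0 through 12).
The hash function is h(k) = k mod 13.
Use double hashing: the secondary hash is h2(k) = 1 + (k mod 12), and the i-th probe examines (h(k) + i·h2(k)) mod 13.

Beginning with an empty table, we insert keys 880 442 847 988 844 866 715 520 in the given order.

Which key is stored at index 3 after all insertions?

Insert 880: h=9, slot 9 empty → index 9.
Insert 442: h=0, slot 0 empty → index 0.
Insert 847: h=2, slot 2 empty → index 2.
Insert 988: h=0, h2=5, slot 0 occupied → index 5.
Insert 844: h=12, slot 12 empty → index 12.
Insert 866: h=8, slot 8 empty → index 8.
Insert 715: h=0, h2=8, slots 0,8 occupied → index 3.
Insert 520: h=0, h2=5, slots 0,5 occupied → index 10.
Table: [442, -, 847, 715, -, 988, -, -, 866, 880, 520, -, 844]

715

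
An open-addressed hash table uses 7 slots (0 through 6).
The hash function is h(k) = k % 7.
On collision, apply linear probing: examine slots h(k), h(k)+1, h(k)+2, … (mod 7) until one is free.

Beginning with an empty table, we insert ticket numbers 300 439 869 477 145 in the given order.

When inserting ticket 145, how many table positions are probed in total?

Insert 300: h=6, slot 6 empty => index 6.
Insert 439: h=5, slot 5 empty => index 5.
Insert 869: h=1, slot 1 empty => index 1.
Insert 477: h=1, slot 1 occupied => index 2.
Insert 145: h=5, slots 5,6 occupied => index 0.
Table: [145, 869, 477, ., ., 439, 300]

3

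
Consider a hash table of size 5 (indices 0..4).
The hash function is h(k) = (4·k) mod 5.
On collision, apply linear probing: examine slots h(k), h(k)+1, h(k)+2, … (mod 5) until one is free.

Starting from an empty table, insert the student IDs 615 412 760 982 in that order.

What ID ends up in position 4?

982

615 hashes to 0; slot 0 is free -> place at 0.
412 hashes to 3; slot 3 is free -> place at 3.
760 hashes to 0; 0 taken -> place at 1.
982 hashes to 3; 3 taken -> place at 4.
Table: [615, 760, ., 412, 982]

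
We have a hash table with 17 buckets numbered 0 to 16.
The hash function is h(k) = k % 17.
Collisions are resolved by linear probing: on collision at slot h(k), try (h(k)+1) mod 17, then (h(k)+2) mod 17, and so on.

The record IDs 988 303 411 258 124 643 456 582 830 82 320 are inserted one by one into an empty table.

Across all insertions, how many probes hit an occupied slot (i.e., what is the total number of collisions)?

988 hashes to 2; slot 2 is free -> place at 2.
303 hashes to 14; slot 14 is free -> place at 14.
411 hashes to 3; slot 3 is free -> place at 3.
258 hashes to 3; 3 taken -> place at 4.
124 hashes to 5; slot 5 is free -> place at 5.
643 hashes to 14; 14 taken -> place at 15.
456 hashes to 14; 14,15 taken -> place at 16.
582 hashes to 4; 4,5 taken -> place at 6.
830 hashes to 14; 14,15,16 taken -> place at 0.
82 hashes to 14; 14,15,16,0 taken -> place at 1.
320 hashes to 14; 14,15,16,0,1,2,3,4,5,6 taken -> place at 7.
Table: [830, 82, 988, 411, 258, 124, 582, 320, —, —, —, —, —, —, 303, 643, 456]

23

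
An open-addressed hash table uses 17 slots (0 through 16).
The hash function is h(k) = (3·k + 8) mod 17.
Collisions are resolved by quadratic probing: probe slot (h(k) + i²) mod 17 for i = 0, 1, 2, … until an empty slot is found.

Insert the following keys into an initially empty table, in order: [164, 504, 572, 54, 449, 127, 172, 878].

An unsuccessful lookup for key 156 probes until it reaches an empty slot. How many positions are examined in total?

164 hashes to 7; slot 7 is free -> place at 7.
504 hashes to 7; 7 taken -> place at 8.
572 hashes to 7; 7,8 taken -> place at 11.
54 hashes to 0; slot 0 is free -> place at 0.
449 hashes to 12; slot 12 is free -> place at 12.
127 hashes to 15; slot 15 is free -> place at 15.
172 hashes to 14; slot 14 is free -> place at 14.
878 hashes to 7; 7,8,11 taken -> place at 16.
Table: [54, ∅, ∅, ∅, ∅, ∅, ∅, 164, 504, ∅, ∅, 572, 449, ∅, 172, 127, 878]
Lookup 156: h=0, probe 0,1 → slot 1 empty, not found.

2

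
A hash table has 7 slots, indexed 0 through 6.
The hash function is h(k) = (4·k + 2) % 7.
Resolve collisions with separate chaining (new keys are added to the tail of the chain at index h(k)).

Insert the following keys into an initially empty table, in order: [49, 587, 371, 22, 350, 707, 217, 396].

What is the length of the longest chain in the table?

Insert 49: h=2, bucket 2 empty -> new chain.
Insert 587: h=5, bucket 5 empty -> new chain.
Insert 371: h=2, bucket 2 nonempty -> append to chain.
Insert 22: h=6, bucket 6 empty -> new chain.
Insert 350: h=2, bucket 2 nonempty -> append to chain.
Insert 707: h=2, bucket 2 nonempty -> append to chain.
Insert 217: h=2, bucket 2 nonempty -> append to chain.
Insert 396: h=4, bucket 4 empty -> new chain.
Final buckets:
0: .
1: .
2: 49 -> 371 -> 350 -> 707 -> 217
3: .
4: 396
5: 587
6: 22

5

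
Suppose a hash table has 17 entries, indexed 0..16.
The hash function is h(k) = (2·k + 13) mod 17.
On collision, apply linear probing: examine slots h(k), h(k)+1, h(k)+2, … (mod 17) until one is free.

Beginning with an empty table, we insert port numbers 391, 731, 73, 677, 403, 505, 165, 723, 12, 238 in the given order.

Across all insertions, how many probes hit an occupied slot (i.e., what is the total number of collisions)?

13

391 hashes to 13; slot 13 is free → place at 13.
731 hashes to 13; 13 taken → place at 14.
73 hashes to 6; slot 6 is free → place at 6.
677 hashes to 7; slot 7 is free → place at 7.
403 hashes to 3; slot 3 is free → place at 3.
505 hashes to 3; 3 taken → place at 4.
165 hashes to 3; 3,4 taken → place at 5.
723 hashes to 14; 14 taken → place at 15.
12 hashes to 3; 3,4,5,6,7 taken → place at 8.
238 hashes to 13; 13,14,15 taken → place at 16.
Table: [—, —, —, 403, 505, 165, 73, 677, 12, —, —, —, —, 391, 731, 723, 238]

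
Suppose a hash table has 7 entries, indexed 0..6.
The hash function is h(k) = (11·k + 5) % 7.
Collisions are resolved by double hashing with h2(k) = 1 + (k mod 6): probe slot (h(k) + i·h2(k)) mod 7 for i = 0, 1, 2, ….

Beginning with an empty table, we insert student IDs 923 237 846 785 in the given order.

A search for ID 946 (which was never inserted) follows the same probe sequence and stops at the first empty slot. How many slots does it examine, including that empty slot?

923 hashes to 1; slot 1 is free -> place at 1.
237 hashes to 1, h2=4; 1 taken -> place at 5.
846 hashes to 1, h2=1; 1 taken -> place at 2.
785 hashes to 2, h2=6; 2,1 taken -> place at 0.
Table: [785, 923, 846, -, -, 237, -]
Lookup 946: h=2, h2=5, probe 2,0,5,3 → slot 3 empty, not found.

4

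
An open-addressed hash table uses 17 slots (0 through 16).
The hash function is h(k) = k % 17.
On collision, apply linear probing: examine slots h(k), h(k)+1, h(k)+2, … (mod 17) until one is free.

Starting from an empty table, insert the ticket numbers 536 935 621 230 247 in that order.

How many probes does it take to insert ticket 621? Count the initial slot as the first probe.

536: h=9 → slot 9
935: h=0 → slot 0
621: h=9, probe 9,10 → slot 10
230: h=9, probe 9,10,11 → slot 11
247: h=9, probe 9,10,11,12 → slot 12
Table: [935, ∅, ∅, ∅, ∅, ∅, ∅, ∅, ∅, 536, 621, 230, 247, ∅, ∅, ∅, ∅]

2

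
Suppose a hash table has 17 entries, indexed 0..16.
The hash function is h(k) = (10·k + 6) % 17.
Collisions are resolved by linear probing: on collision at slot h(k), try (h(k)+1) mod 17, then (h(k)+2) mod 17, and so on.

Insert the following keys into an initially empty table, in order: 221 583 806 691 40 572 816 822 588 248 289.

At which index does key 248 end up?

9

221: h=6 -> slot 6
583: h=5 -> slot 5
806: h=8 -> slot 8
691: h=14 -> slot 14
40: h=15 -> slot 15
572: h=14, probe 14,15,16 -> slot 16
816: h=6, probe 6,7 -> slot 7
822: h=15, probe 15,16,0 -> slot 0
588: h=4 -> slot 4
248: h=4, probe 4,5,6,7,8,9 -> slot 9
289: h=6, probe 6,7,8,9,10 -> slot 10
Table: [822, —, —, —, 588, 583, 221, 816, 806, 248, 289, —, —, —, 691, 40, 572]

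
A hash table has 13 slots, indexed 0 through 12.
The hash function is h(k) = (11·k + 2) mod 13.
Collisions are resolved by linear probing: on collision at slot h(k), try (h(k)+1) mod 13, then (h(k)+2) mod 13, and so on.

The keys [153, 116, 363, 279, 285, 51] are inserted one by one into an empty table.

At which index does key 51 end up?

153: h=8 => slot 8
116: h=4 => slot 4
363: h=4, probe 4,5 => slot 5
279: h=3 => slot 3
285: h=4, probe 4,5,6 => slot 6
51: h=4, probe 4,5,6,7 => slot 7
Table: [., ., ., 279, 116, 363, 285, 51, 153, ., ., ., .]

7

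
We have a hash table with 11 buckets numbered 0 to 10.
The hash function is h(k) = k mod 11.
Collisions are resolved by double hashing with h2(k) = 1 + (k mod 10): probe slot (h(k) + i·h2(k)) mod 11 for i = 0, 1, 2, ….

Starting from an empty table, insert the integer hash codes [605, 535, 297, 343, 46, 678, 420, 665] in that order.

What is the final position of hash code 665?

6

Insert 605: h=0, slot 0 empty => index 0.
Insert 535: h=7, slot 7 empty => index 7.
Insert 297: h=0, h2=8, slot 0 occupied => index 8.
Insert 343: h=2, slot 2 empty => index 2.
Insert 46: h=2, h2=7, slot 2 occupied => index 9.
Insert 678: h=7, h2=9, slot 7 occupied => index 5.
Insert 420: h=2, h2=1, slot 2 occupied => index 3.
Insert 665: h=5, h2=6, slots 5,0 occupied => index 6.
Table: [605, ., 343, 420, ., 678, 665, 535, 297, 46, .]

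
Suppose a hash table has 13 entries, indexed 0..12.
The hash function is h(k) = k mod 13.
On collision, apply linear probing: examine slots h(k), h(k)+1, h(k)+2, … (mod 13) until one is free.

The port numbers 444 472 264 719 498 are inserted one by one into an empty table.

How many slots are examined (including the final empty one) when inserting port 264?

444: h=2 -> slot 2
472: h=4 -> slot 4
264: h=4, probe 4,5 -> slot 5
719: h=4, probe 4,5,6 -> slot 6
498: h=4, probe 4,5,6,7 -> slot 7
Table: [—, —, 444, —, 472, 264, 719, 498, —, —, —, —, —]

2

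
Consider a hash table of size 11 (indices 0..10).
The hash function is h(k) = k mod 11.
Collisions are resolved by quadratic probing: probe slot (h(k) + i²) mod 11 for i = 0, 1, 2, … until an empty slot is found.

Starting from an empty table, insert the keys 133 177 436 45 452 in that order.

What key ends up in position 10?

452

Insert 133: h=1, slot 1 empty -> index 1.
Insert 177: h=1, slot 1 occupied -> index 2.
Insert 436: h=7, slot 7 empty -> index 7.
Insert 45: h=1, slots 1,2 occupied -> index 5.
Insert 452: h=1, slots 1,2,5 occupied -> index 10.
Table: [-, 133, 177, -, -, 45, -, 436, -, -, 452]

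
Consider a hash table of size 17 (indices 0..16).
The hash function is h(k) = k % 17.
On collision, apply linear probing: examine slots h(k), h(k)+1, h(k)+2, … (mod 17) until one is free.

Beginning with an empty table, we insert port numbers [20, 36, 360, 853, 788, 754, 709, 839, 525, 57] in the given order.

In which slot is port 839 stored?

20 hashes to 3; slot 3 is free → place at 3.
36 hashes to 2; slot 2 is free → place at 2.
360 hashes to 3; 3 taken → place at 4.
853 hashes to 3; 3,4 taken → place at 5.
788 hashes to 6; slot 6 is free → place at 6.
754 hashes to 6; 6 taken → place at 7.
709 hashes to 12; slot 12 is free → place at 12.
839 hashes to 6; 6,7 taken → place at 8.
525 hashes to 15; slot 15 is free → place at 15.
57 hashes to 6; 6,7,8 taken → place at 9.
Table: [∅, ∅, 36, 20, 360, 853, 788, 754, 839, 57, ∅, ∅, 709, ∅, ∅, 525, ∅]

8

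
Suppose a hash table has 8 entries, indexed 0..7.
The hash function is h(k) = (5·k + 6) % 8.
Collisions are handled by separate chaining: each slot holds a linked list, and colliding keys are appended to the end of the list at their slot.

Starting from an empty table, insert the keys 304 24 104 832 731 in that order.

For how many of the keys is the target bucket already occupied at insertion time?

3

304 → bucket 6
24 → bucket 6 (collision)
104 → bucket 6 (collision)
832 → bucket 6 (collision)
731 → bucket 5
Final buckets:
0: .
1: .
2: .
3: .
4: .
5: 731
6: 304 -> 24 -> 104 -> 832
7: .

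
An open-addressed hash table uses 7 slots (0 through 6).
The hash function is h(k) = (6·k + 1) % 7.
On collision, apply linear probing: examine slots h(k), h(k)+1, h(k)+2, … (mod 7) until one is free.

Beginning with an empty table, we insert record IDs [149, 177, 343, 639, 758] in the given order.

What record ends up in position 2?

639

149 hashes to 6; slot 6 is free => place at 6.
177 hashes to 6; 6 taken => place at 0.
343 hashes to 1; slot 1 is free => place at 1.
639 hashes to 6; 6,0,1 taken => place at 2.
758 hashes to 6; 6,0,1,2 taken => place at 3.
Table: [177, 343, 639, 758, ∅, ∅, 149]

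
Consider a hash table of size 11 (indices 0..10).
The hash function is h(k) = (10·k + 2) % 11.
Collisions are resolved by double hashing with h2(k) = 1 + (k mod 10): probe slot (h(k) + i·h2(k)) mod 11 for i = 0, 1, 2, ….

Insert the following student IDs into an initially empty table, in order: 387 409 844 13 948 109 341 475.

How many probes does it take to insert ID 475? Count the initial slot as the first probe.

2

387: h=0 => slot 0
409: h=0, h2=10, probe 0,10 => slot 10
844: h=5 => slot 5
13: h=0, h2=4, probe 0,4 => slot 4
948: h=0, h2=9, probe 0,9 => slot 9
109: h=3 => slot 3
341: h=2 => slot 2
475: h=0, h2=6, probe 0,6 => slot 6
Table: [387, ., 341, 109, 13, 844, 475, ., ., 948, 409]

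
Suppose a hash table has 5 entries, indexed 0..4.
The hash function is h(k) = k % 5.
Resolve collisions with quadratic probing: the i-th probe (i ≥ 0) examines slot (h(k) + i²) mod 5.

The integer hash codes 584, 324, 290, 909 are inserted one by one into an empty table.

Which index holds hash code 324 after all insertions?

584 hashes to 4; slot 4 is free → place at 4.
324 hashes to 4; 4 taken → place at 0.
290 hashes to 0; 0 taken → place at 1.
909 hashes to 4; 4,0 taken → place at 3.
Table: [324, 290, ∅, 909, 584]

0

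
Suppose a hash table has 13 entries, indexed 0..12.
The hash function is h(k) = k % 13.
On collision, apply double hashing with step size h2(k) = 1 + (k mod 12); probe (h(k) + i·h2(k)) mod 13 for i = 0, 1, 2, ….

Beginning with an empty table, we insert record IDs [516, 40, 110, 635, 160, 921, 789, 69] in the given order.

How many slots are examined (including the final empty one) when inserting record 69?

5

516: h=9 => slot 9
40: h=1 => slot 1
110: h=6 => slot 6
635: h=11 => slot 11
160: h=4 => slot 4
921: h=11, h2=10, probe 11,8 => slot 8
789: h=9, h2=10, probe 9,6,3 => slot 3
69: h=4, h2=10, probe 4,1,11,8,5 => slot 5
Table: [—, 40, —, 789, 160, 69, 110, —, 921, 516, —, 635, —]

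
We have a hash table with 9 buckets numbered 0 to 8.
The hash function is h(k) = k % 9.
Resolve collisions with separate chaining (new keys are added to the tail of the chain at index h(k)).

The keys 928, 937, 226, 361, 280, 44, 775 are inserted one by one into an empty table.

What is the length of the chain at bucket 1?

Insert 928: h=1, bucket 1 empty → new chain.
Insert 937: h=1, bucket 1 nonempty → append to chain.
Insert 226: h=1, bucket 1 nonempty → append to chain.
Insert 361: h=1, bucket 1 nonempty → append to chain.
Insert 280: h=1, bucket 1 nonempty → append to chain.
Insert 44: h=8, bucket 8 empty → new chain.
Insert 775: h=1, bucket 1 nonempty → append to chain.
Final buckets:
0: .
1: 928 -> 937 -> 226 -> 361 -> 280 -> 775
2: .
3: .
4: .
5: .
6: .
7: .
8: 44

6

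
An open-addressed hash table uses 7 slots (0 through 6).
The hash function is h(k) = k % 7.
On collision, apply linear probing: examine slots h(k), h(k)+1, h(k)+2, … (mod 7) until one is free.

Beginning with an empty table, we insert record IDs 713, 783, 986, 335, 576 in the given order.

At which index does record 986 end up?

Insert 713: h=6, slot 6 empty -> index 6.
Insert 783: h=6, slot 6 occupied -> index 0.
Insert 986: h=6, slots 6,0 occupied -> index 1.
Insert 335: h=6, slots 6,0,1 occupied -> index 2.
Insert 576: h=2, slot 2 occupied -> index 3.
Table: [783, 986, 335, 576, -, -, 713]

1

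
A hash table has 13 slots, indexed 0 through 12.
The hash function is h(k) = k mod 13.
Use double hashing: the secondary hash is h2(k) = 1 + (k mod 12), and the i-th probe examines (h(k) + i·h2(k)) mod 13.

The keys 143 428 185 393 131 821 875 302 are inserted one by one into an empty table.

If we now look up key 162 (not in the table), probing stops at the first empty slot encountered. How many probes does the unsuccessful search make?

3

143: h=0 -> slot 0
428: h=12 -> slot 12
185: h=3 -> slot 3
393: h=3, h2=10, probe 3,0,10 -> slot 10
131: h=1 -> slot 1
821: h=2 -> slot 2
875: h=4 -> slot 4
302: h=3, h2=3, probe 3,6 -> slot 6
Table: [143, 131, 821, 185, 875, —, 302, —, —, —, 393, —, 428]
Lookup 162: h=6, h2=7, probe 6,0,7 → slot 7 empty, not found.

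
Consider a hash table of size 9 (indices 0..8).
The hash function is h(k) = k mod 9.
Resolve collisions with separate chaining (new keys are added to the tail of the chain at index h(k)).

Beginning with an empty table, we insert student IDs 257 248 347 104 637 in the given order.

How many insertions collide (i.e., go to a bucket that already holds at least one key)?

Insert 257: h=5, bucket 5 empty → new chain.
Insert 248: h=5, bucket 5 nonempty → append to chain.
Insert 347: h=5, bucket 5 nonempty → append to chain.
Insert 104: h=5, bucket 5 nonempty → append to chain.
Insert 637: h=7, bucket 7 empty → new chain.
Final buckets:
0: .
1: .
2: .
3: .
4: .
5: 257 -> 248 -> 347 -> 104
6: .
7: 637
8: .

3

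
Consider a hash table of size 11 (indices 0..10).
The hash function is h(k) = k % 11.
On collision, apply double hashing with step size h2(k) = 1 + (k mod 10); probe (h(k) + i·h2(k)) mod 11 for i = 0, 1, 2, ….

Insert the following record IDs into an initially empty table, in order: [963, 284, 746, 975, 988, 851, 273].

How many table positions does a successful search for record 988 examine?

4

963 hashes to 6; slot 6 is free -> place at 6.
284 hashes to 9; slot 9 is free -> place at 9.
746 hashes to 9, h2=7; 9 taken -> place at 5.
975 hashes to 7; slot 7 is free -> place at 7.
988 hashes to 9, h2=9; 9,7,5 taken -> place at 3.
851 hashes to 4; slot 4 is free -> place at 4.
273 hashes to 9, h2=4; 9 taken -> place at 2.
Table: [_, _, 273, 988, 851, 746, 963, 975, _, 284, _]
Lookup 988: h=9, h2=9, probe 9,7,5,3 → found at 3.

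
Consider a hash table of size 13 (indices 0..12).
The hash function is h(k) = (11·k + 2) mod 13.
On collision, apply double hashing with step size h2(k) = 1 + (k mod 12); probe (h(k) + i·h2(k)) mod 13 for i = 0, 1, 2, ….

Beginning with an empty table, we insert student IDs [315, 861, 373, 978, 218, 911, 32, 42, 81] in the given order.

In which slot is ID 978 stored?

Insert 315: h=9, slot 9 empty → index 9.
Insert 861: h=9, h2=10, slot 9 occupied → index 6.
Insert 373: h=10, slot 10 empty → index 10.
Insert 978: h=9, h2=7, slot 9 occupied → index 3.
Insert 218: h=8, slot 8 empty → index 8.
Insert 911: h=0, slot 0 empty → index 0.
Insert 32: h=3, h2=9, slot 3 occupied → index 12.
Insert 42: h=9, h2=7, slots 9,3,10 occupied → index 4.
Insert 81: h=9, h2=10, slots 9,6,3,0,10 occupied → index 7.
Table: [911, _, _, 978, 42, _, 861, 81, 218, 315, 373, _, 32]

3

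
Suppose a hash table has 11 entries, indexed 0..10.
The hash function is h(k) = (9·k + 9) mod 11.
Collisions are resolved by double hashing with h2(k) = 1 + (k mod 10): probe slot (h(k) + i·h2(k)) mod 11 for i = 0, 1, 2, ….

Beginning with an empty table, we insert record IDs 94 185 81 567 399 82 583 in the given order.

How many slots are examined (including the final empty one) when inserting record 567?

2

94 hashes to 8; slot 8 is free → place at 8.
185 hashes to 2; slot 2 is free → place at 2.
81 hashes to 1; slot 1 is free → place at 1.
567 hashes to 8, h2=8; 8 taken → place at 5.
399 hashes to 3; slot 3 is free → place at 3.
82 hashes to 10; slot 10 is free → place at 10.
583 hashes to 9; slot 9 is free → place at 9.
Table: [—, 81, 185, 399, —, 567, —, —, 94, 583, 82]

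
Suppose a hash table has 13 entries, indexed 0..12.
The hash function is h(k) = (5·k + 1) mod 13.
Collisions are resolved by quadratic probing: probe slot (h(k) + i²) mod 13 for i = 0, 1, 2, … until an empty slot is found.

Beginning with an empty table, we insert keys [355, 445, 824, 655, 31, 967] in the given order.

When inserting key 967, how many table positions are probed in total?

4

355: h=8 => slot 8
445: h=3 => slot 3
824: h=0 => slot 0
655: h=0, probe 0,1 => slot 1
31: h=0, probe 0,1,4 => slot 4
967: h=0, probe 0,1,4,9 => slot 9
Table: [824, 655, —, 445, 31, —, —, —, 355, 967, —, —, —]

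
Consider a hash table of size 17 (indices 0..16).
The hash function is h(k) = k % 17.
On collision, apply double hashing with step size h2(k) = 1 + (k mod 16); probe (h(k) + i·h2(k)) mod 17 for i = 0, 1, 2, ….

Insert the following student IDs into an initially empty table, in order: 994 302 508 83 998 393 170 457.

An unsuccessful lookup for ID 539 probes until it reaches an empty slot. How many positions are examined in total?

Insert 994: h=8, slot 8 empty → index 8.
Insert 302: h=13, slot 13 empty → index 13.
Insert 508: h=15, slot 15 empty → index 15.
Insert 83: h=15, h2=4, slot 15 occupied → index 2.
Insert 998: h=12, slot 12 empty → index 12.
Insert 393: h=2, h2=10, slots 2,12 occupied → index 5.
Insert 170: h=0, slot 0 empty → index 0.
Insert 457: h=15, h2=10, slots 15,8 occupied → index 1.
Table: [170, 457, 83, —, —, 393, —, —, 994, —, —, —, 998, 302, —, 508, —]
Lookup 539: h=12, h2=12, probe 12,7 → slot 7 empty, not found.

2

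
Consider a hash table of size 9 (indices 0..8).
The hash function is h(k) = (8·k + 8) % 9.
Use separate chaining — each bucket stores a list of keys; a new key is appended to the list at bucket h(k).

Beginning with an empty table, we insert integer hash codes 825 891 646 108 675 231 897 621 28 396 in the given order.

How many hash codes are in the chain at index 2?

Insert 825: h=2, bucket 2 empty → new chain.
Insert 891: h=8, bucket 8 empty → new chain.
Insert 646: h=1, bucket 1 empty → new chain.
Insert 108: h=8, bucket 8 nonempty → append to chain.
Insert 675: h=8, bucket 8 nonempty → append to chain.
Insert 231: h=2, bucket 2 nonempty → append to chain.
Insert 897: h=2, bucket 2 nonempty → append to chain.
Insert 621: h=8, bucket 8 nonempty → append to chain.
Insert 28: h=7, bucket 7 empty → new chain.
Insert 396: h=8, bucket 8 nonempty → append to chain.
Final buckets:
0: ∅
1: 646
2: 825 -> 231 -> 897
3: ∅
4: ∅
5: ∅
6: ∅
7: 28
8: 891 -> 108 -> 675 -> 621 -> 396

3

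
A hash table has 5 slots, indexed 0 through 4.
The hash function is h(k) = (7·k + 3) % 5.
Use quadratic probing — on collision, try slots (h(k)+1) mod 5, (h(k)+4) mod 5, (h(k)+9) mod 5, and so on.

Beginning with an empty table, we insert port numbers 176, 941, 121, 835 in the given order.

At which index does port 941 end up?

176: h=0 → slot 0
941: h=0, probe 0,1 → slot 1
121: h=0, probe 0,1,4 → slot 4
835: h=3 → slot 3
Table: [176, 941, ., 835, 121]

1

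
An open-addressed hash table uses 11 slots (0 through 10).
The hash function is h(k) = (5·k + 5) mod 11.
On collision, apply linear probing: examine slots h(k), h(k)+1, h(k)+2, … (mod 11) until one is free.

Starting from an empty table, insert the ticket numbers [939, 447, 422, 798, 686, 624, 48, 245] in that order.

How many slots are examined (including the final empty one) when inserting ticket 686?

3

939: h=3 -> slot 3
447: h=7 -> slot 7
422: h=3, probe 3,4 -> slot 4
798: h=2 -> slot 2
686: h=3, probe 3,4,5 -> slot 5
624: h=1 -> slot 1
48: h=3, probe 3,4,5,6 -> slot 6
245: h=9 -> slot 9
Table: [∅, 624, 798, 939, 422, 686, 48, 447, ∅, 245, ∅]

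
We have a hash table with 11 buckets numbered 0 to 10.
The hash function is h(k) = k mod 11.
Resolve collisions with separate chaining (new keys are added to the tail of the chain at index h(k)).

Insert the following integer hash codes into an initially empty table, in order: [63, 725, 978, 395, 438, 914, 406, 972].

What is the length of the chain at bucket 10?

63 → bucket 8
725 → bucket 10
978 → bucket 10 (collision)
395 → bucket 10 (collision)
438 → bucket 9
914 → bucket 1
406 → bucket 10 (collision)
972 → bucket 4
Final buckets:
0: ∅
1: 914
2: ∅
3: ∅
4: 972
5: ∅
6: ∅
7: ∅
8: 63
9: 438
10: 725 -> 978 -> 395 -> 406

4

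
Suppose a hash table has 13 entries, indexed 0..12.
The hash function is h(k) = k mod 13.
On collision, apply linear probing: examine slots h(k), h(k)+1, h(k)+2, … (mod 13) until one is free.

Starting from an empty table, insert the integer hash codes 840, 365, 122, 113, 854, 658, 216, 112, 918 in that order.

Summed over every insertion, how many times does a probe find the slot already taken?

20

840: h=8 → slot 8
365: h=1 → slot 1
122: h=5 → slot 5
113: h=9 → slot 9
854: h=9, probe 9,10 → slot 10
658: h=8, probe 8,9,10,11 → slot 11
216: h=8, probe 8,9,10,11,12 → slot 12
112: h=8, probe 8,9,10,11,12,0 → slot 0
918: h=8, probe 8,9,10,11,12,0,1,2 → slot 2
Table: [112, 365, 918, —, —, 122, —, —, 840, 113, 854, 658, 216]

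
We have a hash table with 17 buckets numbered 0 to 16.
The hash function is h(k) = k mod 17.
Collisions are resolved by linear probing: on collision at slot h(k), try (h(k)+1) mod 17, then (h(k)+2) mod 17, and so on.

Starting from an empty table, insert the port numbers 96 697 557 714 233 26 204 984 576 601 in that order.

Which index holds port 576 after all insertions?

96: h=11 → slot 11
697: h=0 → slot 0
557: h=13 → slot 13
714: h=0, probe 0,1 → slot 1
233: h=12 → slot 12
26: h=9 → slot 9
204: h=0, probe 0,1,2 → slot 2
984: h=15 → slot 15
576: h=15, probe 15,16 → slot 16
601: h=6 → slot 6
Table: [697, 714, 204, —, —, —, 601, —, —, 26, —, 96, 233, 557, —, 984, 576]

16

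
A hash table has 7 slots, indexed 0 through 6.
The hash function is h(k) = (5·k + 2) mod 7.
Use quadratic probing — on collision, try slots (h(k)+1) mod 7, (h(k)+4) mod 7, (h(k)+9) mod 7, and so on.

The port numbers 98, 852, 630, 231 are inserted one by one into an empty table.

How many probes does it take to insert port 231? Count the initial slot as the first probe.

4

98: h=2 → slot 2
852: h=6 → slot 6
630: h=2, probe 2,3 → slot 3
231: h=2, probe 2,3,6,4 → slot 4
Table: [—, —, 98, 630, 231, —, 852]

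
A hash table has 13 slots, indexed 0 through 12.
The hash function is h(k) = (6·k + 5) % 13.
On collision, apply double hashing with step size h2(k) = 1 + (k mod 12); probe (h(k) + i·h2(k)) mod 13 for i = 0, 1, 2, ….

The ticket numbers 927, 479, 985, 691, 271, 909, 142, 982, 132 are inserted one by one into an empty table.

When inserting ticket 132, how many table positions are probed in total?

927 hashes to 3; slot 3 is free -> place at 3.
479 hashes to 6; slot 6 is free -> place at 6.
985 hashes to 0; slot 0 is free -> place at 0.
691 hashes to 4; slot 4 is free -> place at 4.
271 hashes to 6, h2=8; 6 taken -> place at 1.
909 hashes to 12; slot 12 is free -> place at 12.
142 hashes to 12, h2=11; 12 taken -> place at 10.
982 hashes to 8; slot 8 is free -> place at 8.
132 hashes to 4, h2=1; 4 taken -> place at 5.
Table: [985, 271, —, 927, 691, 132, 479, —, 982, —, 142, —, 909]

2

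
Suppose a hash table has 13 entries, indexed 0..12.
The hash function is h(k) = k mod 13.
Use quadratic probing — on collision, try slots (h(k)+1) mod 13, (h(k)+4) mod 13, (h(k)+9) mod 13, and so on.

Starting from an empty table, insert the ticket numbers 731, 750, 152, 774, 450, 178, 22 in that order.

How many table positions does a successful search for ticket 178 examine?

3

731: h=3 => slot 3
750: h=9 => slot 9
152: h=9, probe 9,10 => slot 10
774: h=7 => slot 7
450: h=8 => slot 8
178: h=9, probe 9,10,0 => slot 0
22: h=9, probe 9,10,0,5 => slot 5
Table: [178, ∅, ∅, 731, ∅, 22, ∅, 774, 450, 750, 152, ∅, ∅]
Lookup 178: h=9, probe 9,10,0 → found at 0.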